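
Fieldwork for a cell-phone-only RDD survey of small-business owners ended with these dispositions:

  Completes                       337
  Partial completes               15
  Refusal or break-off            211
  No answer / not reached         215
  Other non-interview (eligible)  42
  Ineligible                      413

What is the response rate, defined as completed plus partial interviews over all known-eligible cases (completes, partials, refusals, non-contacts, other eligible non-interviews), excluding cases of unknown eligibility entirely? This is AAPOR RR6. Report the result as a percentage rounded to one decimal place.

Top → 337 + 15 = 352
Denominator → 337 + 15 + 211 + 215 + 42 = 820
RR6 = 352 / 820 = 0.4293

42.9%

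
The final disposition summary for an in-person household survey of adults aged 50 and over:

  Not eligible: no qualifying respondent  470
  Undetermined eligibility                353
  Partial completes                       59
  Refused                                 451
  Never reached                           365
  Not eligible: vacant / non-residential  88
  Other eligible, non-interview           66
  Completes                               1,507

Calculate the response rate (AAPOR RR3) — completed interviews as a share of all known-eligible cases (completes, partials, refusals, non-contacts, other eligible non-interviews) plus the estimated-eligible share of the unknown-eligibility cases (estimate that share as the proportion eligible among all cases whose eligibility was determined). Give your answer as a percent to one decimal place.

Ineligible = 470 + 88 = 558
Numerator: 1507
Eligible (known): 1507 + 59 + 451 + 365 + 66 = 2448
e = 2448 / (2448 + 558) = 2448 / 3006 = 0.8144
Estimated eligible among unknowns: 0.8144 × 353 = 287.48
Denom: 2448 + 287.48 = 2735.48
RR3 = 1507 / 2735.48 = 0.5509

55.1%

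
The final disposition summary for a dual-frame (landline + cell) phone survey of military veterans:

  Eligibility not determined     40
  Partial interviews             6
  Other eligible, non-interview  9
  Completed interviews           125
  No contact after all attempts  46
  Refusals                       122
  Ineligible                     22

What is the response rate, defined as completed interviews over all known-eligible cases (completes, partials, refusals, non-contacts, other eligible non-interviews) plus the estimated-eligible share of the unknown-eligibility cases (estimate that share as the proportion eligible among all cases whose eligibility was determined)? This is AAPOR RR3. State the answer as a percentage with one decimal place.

36.2%

Num: 125
Known eligible: 125 + 6 + 122 + 46 + 9 = 308
e = 308 / (308 + 22) = 308 / 330 = 0.9333
Estimated eligible among unknowns: 0.9333 × 40 = 37.33
Base: 308 + 37.33 = 345.33
RR3 = 125 / 345.33 = 0.3620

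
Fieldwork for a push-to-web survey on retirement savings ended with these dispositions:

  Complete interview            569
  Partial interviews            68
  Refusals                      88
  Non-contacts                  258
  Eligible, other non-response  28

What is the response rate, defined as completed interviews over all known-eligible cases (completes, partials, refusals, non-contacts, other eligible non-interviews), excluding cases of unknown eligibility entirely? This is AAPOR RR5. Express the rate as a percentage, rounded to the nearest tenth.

56.3%

Numerator: 569
Base: 569 + 68 + 88 + 258 + 28 = 1011
RR5 = 569 / 1011 = 0.5628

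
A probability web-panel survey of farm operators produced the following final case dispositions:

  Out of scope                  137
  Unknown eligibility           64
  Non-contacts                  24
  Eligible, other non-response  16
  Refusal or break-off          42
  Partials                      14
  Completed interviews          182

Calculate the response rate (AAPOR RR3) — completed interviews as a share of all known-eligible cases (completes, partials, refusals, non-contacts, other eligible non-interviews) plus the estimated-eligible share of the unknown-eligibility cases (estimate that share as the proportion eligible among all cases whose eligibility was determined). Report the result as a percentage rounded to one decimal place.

56.7%

Numerator: 182
Known eligible: 182 + 14 + 42 + 24 + 16 = 278
e = 278 / (278 + 137) = 278 / 415 = 0.6699
e × U: 0.6699 × 64 = 42.87
Base: 278 + 42.87 = 320.87
RR3 = 182 / 320.87 = 0.5672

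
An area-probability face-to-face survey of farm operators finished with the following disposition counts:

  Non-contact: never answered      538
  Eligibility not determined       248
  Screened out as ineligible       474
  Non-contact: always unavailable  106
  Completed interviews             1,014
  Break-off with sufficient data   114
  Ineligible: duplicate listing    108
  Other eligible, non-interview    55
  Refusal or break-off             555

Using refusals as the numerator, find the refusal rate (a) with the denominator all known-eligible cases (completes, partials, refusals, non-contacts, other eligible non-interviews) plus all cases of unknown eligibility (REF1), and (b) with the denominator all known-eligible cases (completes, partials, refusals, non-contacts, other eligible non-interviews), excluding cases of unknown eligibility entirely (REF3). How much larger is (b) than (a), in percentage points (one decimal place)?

Never reached = 538 + 106 = 644
Ineligible = 474 + 108 = 582
Num = 555
Base = 1014 + 114 + 555 + 644 + 55 + 248 = 2630
REF1 = 555 / 2630 = 0.2110
Base = 1014 + 114 + 555 + 644 + 55 = 2382
REF3 = 555 / 2382 = 0.2330
Difference = 23.30 − 21.10 = 2.20 percentage points

2.2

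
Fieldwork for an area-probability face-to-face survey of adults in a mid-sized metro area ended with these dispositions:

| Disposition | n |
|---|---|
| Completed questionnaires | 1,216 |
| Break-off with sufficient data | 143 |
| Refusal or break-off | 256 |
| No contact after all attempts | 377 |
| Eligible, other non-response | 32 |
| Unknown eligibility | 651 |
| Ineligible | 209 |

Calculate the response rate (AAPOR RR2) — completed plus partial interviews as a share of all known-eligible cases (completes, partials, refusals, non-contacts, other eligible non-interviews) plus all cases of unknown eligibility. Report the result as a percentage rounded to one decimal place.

Num → 1216 + 143 = 1359
Denominator → 1216 + 143 + 256 + 377 + 32 + 651 = 2675
RR2 = 1359 / 2675 = 0.5080

50.8%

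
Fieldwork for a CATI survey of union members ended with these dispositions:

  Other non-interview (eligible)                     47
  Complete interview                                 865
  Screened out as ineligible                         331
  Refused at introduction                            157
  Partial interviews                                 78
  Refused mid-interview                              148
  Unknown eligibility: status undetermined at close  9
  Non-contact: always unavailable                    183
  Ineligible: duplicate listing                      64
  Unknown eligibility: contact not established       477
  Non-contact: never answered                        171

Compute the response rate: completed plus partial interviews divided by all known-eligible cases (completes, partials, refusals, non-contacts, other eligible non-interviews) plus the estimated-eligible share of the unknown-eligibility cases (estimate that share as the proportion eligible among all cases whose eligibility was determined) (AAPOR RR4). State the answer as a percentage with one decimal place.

46.2%

Refused = 157 + 148 = 305
Non-contacts = 171 + 183 = 354
Eligibility not determined = 477 + 9 = 486
Ineligible = 331 + 64 = 395
Top: 865 + 78 = 943
Eligible (known): 865 + 78 + 305 + 354 + 47 = 1649
e = 1649 / (1649 + 395) = 1649 / 2044 = 0.8068
Estimated eligible among unknowns: 0.8068 × 486 = 392.10
Base: 1649 + 392.10 = 2041.10
RR4 = 943 / 2041.10 = 0.4620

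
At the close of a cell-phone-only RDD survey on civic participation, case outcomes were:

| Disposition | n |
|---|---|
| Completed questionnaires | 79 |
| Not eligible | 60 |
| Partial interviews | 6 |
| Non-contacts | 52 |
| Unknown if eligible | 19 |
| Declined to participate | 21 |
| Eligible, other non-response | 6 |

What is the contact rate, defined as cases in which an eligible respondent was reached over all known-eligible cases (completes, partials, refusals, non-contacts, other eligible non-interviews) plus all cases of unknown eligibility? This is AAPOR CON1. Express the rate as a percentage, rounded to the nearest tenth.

Num → 79 + 6 + 21 + 6 = 112
Denominator → 79 + 6 + 21 + 52 + 6 + 19 = 183
CON1 = 112 / 183 = 0.6120

61.2%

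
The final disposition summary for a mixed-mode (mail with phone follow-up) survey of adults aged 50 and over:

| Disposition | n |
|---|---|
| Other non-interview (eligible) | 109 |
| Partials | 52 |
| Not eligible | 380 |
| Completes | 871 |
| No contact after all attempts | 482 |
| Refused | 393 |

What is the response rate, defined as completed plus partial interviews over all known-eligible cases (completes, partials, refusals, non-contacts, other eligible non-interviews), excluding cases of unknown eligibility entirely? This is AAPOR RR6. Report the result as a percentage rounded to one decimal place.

Top = 871 + 52 = 923
Base = 871 + 52 + 393 + 482 + 109 = 1907
RR6 = 923 / 1907 = 0.4840

48.4%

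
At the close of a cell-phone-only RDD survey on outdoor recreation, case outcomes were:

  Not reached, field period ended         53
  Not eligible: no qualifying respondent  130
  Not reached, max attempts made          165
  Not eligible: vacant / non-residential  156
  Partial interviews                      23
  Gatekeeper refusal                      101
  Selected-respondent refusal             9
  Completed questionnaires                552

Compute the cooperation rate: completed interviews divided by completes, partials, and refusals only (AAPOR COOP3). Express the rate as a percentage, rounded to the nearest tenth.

80.6%

Refused = 101 + 9 = 110
No answer / not reached = 53 + 165 = 218
Ineligible = 130 + 156 = 286
Numerator = 552
Denominator = 552 + 23 + 110 = 685
COOP3 = 552 / 685 = 0.8058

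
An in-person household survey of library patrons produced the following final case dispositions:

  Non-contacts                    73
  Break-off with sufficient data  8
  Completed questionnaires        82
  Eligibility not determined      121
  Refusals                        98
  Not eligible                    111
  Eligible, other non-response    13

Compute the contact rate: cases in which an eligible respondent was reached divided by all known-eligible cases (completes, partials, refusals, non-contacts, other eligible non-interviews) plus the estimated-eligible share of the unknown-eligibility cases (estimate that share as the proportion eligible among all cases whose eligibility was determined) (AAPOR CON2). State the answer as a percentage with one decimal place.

Numerator → 82 + 8 + 98 + 13 = 201
Determined eligible → 82 + 8 + 98 + 73 + 13 = 274
e = 274 / (274 + 111) = 274 / 385 = 0.7117
Estimated eligible among unknowns → 0.7117 × 121 = 86.12
Base → 274 + 86.12 = 360.12
CON2 = 201 / 360.12 = 0.5581

55.8%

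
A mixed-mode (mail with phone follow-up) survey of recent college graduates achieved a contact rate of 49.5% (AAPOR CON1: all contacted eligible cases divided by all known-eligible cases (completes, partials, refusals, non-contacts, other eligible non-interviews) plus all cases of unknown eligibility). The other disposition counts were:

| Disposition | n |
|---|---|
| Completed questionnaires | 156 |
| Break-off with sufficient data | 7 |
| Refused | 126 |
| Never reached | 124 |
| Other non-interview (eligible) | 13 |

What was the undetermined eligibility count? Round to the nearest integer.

184

Num: 156 + 7 + 126 + 13 = 302
CON1 = 302 / D = 0.495
D = 302 / 0.495 = 610.1
Other denominator terms total 426
undetermined eligibility = 610.1 − 426 ≈ 184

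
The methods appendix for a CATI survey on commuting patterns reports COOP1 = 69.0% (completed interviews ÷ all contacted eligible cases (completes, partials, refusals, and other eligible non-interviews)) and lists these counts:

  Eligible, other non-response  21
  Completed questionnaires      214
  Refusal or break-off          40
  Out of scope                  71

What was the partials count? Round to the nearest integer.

35

COOP1 = 214 / D = 0.690
D = 214 / 0.690 = 310.1
Other denominator terms total 275
partials = 310.1 − 275 ≈ 35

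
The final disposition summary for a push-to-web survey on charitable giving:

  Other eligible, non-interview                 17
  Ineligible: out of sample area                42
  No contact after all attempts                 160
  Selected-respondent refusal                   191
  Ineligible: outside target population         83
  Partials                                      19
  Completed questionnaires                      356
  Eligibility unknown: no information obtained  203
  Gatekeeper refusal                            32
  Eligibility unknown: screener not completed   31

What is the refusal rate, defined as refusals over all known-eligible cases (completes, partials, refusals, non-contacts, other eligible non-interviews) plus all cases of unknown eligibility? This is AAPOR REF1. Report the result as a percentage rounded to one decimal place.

Refusal or break-off = 32 + 191 = 223
Undetermined eligibility = 31 + 203 = 234
Ineligible = 83 + 42 = 125
Numerator → 223
Denom → 356 + 19 + 223 + 160 + 17 + 234 = 1009
REF1 = 223 / 1009 = 0.2210

22.1%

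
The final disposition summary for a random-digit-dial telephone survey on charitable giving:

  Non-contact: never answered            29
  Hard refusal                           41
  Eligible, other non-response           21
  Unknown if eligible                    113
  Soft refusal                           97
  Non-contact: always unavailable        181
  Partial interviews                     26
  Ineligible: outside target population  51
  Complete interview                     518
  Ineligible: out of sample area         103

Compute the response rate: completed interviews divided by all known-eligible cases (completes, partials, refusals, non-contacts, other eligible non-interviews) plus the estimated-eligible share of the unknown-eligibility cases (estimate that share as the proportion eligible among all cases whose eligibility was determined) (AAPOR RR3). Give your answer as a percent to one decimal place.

Refusals = 41 + 97 = 138
Non-contacts = 29 + 181 = 210
Out of scope = 51 + 103 = 154
Num: 518
Eligible (known): 518 + 26 + 138 + 210 + 21 = 913
e = 913 / (913 + 154) = 913 / 1067 = 0.8557
Eligible share of unknowns: 0.8557 × 113 = 96.69
Denominator: 913 + 96.69 = 1009.69
RR3 = 518 / 1009.69 = 0.5130

51.3%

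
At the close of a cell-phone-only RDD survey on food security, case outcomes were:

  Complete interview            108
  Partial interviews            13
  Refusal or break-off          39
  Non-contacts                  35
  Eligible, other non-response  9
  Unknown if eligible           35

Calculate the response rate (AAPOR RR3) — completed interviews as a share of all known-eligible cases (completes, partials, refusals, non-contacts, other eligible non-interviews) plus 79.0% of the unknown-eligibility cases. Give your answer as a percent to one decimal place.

46.6%

Top → 108
Determined eligible → 108 + 13 + 39 + 35 + 9 = 204
e × U → 0.7900 × 35 = 27.65
Base → 204 + 27.65 = 231.65
RR3 = 108 / 231.65 = 0.4662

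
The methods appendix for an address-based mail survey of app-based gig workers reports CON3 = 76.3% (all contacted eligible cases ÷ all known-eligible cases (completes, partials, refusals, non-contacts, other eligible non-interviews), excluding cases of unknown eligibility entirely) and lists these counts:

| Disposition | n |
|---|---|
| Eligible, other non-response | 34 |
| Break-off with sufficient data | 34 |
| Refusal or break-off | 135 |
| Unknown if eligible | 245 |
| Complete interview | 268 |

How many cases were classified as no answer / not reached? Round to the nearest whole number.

Top → 268 + 34 + 135 + 34 = 471
CON3 = 471 / D = 0.763
D = 471 / 0.763 = 617.3
Other denominator terms total 471
no answer / not reached = 617.3 − 471 ≈ 146

146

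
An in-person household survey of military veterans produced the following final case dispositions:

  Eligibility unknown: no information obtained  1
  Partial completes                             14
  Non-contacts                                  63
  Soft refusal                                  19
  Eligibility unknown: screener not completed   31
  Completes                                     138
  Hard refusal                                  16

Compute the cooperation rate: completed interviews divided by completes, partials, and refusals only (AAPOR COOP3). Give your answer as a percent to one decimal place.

Refused = 16 + 19 = 35
Unknown if eligible = 31 + 1 = 32
Numerator = 138
Denom = 138 + 14 + 35 = 187
COOP3 = 138 / 187 = 0.7380

73.8%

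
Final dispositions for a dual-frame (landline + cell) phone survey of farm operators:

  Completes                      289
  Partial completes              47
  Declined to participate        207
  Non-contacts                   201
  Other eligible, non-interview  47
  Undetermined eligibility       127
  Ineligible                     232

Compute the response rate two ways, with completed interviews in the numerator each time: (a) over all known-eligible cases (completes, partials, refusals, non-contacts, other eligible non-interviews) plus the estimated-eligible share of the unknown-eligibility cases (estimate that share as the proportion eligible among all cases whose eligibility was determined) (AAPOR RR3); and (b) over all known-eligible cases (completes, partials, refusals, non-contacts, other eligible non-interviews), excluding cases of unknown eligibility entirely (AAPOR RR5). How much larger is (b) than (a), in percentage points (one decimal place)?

4.0

Num: 289
Known eligible: 289 + 47 + 207 + 201 + 47 = 791
e = 791 / (791 + 232) = 791 / 1023 = 0.7732
e × U: 0.7732 × 127 = 98.20
Base: 791 + 98.20 = 889.20
RR3 = 289 / 889.20 = 0.3250
Base: 289 + 47 + 207 + 201 + 47 = 791
RR5 = 289 / 791 = 0.3654
Difference = 36.54 − 32.50 = 4.04 percentage points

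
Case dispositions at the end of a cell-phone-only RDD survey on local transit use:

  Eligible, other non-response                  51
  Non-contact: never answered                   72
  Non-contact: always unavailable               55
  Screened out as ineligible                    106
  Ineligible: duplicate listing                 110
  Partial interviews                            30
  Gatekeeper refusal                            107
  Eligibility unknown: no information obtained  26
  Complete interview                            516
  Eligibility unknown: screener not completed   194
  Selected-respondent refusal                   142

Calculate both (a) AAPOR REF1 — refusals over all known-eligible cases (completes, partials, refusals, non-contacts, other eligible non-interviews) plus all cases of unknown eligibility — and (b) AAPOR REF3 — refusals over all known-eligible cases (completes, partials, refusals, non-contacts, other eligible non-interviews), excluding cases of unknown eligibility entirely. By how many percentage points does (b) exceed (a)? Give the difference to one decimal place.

Declined to participate = 107 + 142 = 249
No answer / not reached = 72 + 55 = 127
Unknown eligibility = 194 + 26 = 220
Ineligible = 106 + 110 = 216
Top: 249
Base: 516 + 30 + 249 + 127 + 51 + 220 = 1193
REF1 = 249 / 1193 = 0.2087
Base: 516 + 30 + 249 + 127 + 51 = 973
REF3 = 249 / 973 = 0.2559
Difference = 25.59 − 20.87 = 4.72 percentage points

4.7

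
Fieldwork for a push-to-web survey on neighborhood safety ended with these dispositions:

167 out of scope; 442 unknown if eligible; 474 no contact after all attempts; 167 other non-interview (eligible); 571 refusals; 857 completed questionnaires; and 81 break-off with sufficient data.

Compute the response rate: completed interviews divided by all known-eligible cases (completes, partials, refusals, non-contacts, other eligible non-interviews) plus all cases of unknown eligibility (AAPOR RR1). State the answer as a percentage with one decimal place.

33.1%

Num: 857
Denom: 857 + 81 + 571 + 474 + 167 + 442 = 2592
RR1 = 857 / 2592 = 0.3306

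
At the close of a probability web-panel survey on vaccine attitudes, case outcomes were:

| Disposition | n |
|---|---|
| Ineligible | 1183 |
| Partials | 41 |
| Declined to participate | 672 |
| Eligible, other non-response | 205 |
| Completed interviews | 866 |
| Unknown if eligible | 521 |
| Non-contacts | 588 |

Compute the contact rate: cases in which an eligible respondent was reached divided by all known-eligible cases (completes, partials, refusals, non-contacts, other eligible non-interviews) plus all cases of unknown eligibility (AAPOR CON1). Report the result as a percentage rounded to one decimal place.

61.7%

Num = 866 + 41 + 672 + 205 = 1784
Base = 866 + 41 + 672 + 588 + 205 + 521 = 2893
CON1 = 1784 / 2893 = 0.6167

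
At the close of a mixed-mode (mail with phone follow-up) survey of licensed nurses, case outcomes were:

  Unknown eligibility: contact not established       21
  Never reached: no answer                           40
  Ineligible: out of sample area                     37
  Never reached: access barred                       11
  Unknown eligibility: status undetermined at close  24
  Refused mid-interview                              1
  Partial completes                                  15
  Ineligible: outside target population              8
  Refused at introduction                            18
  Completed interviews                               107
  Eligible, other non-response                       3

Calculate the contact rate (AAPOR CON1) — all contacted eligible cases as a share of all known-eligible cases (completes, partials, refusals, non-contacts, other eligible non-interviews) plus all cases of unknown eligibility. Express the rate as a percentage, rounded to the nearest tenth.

60.0%

Declined to participate = 18 + 1 = 19
No answer / not reached = 40 + 11 = 51
Undetermined eligibility = 21 + 24 = 45
Screened out, ineligible = 8 + 37 = 45
Num = 107 + 15 + 19 + 3 = 144
Denom = 107 + 15 + 19 + 51 + 3 + 45 = 240
CON1 = 144 / 240 = 0.6000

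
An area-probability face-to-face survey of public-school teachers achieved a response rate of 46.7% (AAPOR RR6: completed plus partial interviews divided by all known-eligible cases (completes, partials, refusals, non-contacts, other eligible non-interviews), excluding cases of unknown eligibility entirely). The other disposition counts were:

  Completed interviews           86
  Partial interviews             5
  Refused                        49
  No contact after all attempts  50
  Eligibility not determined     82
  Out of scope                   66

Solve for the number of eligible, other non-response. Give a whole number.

Top → 86 + 5 = 91
RR6 = 91 / D = 0.467
D = 91 / 0.467 = 194.9
Rest of base = 190
eligible, other non-response = 194.9 − 190 ≈ 5

5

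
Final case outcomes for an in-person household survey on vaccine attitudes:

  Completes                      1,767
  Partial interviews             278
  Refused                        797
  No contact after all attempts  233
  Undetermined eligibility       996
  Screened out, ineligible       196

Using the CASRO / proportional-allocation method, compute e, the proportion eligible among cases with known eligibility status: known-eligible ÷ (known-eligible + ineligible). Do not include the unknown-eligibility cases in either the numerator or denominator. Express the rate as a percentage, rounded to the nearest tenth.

94.0%

Eligible (known) = 1767 + 278 + 797 + 233 = 3075
e = 3075 / (3075 + 196) = 3075 / 3271 = 0.9401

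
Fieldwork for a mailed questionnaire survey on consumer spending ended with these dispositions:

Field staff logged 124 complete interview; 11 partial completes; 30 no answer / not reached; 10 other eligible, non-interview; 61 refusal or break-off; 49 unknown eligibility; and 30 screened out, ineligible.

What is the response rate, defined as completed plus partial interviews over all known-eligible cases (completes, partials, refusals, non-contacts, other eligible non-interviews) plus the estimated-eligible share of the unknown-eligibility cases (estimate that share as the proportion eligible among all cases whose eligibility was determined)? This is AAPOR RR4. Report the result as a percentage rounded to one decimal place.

48.3%

Num → 124 + 11 = 135
Known eligible → 124 + 11 + 61 + 30 + 10 = 236
e = 236 / (236 + 30) = 236 / 266 = 0.8872
Eligible share of unknowns → 0.8872 × 49 = 43.47
Denominator → 236 + 43.47 = 279.47
RR4 = 135 / 279.47 = 0.4831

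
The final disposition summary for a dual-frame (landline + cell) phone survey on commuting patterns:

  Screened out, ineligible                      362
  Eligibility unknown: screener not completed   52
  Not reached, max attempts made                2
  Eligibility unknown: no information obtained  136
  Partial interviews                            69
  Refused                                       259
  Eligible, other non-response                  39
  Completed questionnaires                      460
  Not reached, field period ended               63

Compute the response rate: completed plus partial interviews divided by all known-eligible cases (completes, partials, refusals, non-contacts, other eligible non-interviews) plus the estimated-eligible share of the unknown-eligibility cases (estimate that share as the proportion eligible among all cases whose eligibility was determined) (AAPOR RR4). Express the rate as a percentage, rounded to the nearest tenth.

51.6%

Never reached = 63 + 2 = 65
Eligibility not determined = 52 + 136 = 188
Numerator: 460 + 69 = 529
Eligible (known): 460 + 69 + 259 + 65 + 39 = 892
e = 892 / (892 + 362) = 892 / 1254 = 0.7113
e × U: 0.7113 × 188 = 133.72
Denom: 892 + 133.72 = 1025.72
RR4 = 529 / 1025.72 = 0.5157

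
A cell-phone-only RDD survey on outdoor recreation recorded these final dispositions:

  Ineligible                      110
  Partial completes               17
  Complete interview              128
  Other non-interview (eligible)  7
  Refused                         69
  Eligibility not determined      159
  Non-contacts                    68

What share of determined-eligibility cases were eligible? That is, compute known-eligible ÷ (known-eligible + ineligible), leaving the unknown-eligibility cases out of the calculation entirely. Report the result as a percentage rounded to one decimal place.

72.4%

Determined eligible = 128 + 17 + 69 + 68 + 7 = 289
e = 289 / (289 + 110) = 289 / 399 = 0.7243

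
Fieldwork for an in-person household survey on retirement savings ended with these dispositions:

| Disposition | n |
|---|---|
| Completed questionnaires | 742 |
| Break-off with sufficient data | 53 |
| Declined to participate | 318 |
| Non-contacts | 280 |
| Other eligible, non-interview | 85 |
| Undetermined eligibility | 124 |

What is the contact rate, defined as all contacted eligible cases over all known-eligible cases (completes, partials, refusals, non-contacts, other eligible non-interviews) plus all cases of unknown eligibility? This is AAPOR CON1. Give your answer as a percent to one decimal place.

74.8%

Num: 742 + 53 + 318 + 85 = 1198
Denominator: 742 + 53 + 318 + 280 + 85 + 124 = 1602
CON1 = 1198 / 1602 = 0.7478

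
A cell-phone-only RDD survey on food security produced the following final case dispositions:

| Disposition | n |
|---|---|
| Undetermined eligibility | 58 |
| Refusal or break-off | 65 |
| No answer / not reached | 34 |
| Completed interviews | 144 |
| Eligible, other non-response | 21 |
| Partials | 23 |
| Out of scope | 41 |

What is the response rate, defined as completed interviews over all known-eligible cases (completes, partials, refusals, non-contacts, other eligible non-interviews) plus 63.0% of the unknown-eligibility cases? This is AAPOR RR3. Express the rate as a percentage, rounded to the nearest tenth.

44.5%

Top: 144
Determined eligible: 144 + 23 + 65 + 34 + 21 = 287
e × U: 0.6300 × 58 = 36.54
Denom: 287 + 36.54 = 323.54
RR3 = 144 / 323.54 = 0.4451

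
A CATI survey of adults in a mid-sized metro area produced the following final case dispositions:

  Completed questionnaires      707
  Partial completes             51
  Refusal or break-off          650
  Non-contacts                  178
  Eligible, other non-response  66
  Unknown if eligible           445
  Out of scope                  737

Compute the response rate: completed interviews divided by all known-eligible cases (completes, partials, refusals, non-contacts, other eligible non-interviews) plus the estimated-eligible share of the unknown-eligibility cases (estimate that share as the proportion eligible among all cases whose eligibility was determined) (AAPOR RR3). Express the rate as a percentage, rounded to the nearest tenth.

Top: 707
Eligible (known): 707 + 51 + 650 + 178 + 66 = 1652
e = 1652 / (1652 + 737) = 1652 / 2389 = 0.6915
Eligible share of unknowns: 0.6915 × 445 = 307.72
Base: 1652 + 307.72 = 1959.72
RR3 = 707 / 1959.72 = 0.3608

36.1%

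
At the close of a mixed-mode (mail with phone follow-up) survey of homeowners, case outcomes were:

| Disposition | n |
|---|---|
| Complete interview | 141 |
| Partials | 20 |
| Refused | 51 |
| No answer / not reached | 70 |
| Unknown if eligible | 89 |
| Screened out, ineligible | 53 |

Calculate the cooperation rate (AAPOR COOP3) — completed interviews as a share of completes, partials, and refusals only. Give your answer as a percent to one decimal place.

Top → 141
Denominator → 141 + 20 + 51 = 212
COOP3 = 141 / 212 = 0.6651

66.5%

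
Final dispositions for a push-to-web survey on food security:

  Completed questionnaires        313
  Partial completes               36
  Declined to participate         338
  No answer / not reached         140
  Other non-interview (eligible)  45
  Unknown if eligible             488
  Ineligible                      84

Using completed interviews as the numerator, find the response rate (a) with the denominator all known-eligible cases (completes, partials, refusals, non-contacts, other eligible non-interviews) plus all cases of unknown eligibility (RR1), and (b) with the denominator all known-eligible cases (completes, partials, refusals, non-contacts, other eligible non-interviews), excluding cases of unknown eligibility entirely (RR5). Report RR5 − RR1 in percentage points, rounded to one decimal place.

12.9

Num: 313
Base: 313 + 36 + 338 + 140 + 45 + 488 = 1360
RR1 = 313 / 1360 = 0.2301
Base: 313 + 36 + 338 + 140 + 45 = 872
RR5 = 313 / 872 = 0.3589
Difference = 35.89 − 23.01 = 12.88 percentage points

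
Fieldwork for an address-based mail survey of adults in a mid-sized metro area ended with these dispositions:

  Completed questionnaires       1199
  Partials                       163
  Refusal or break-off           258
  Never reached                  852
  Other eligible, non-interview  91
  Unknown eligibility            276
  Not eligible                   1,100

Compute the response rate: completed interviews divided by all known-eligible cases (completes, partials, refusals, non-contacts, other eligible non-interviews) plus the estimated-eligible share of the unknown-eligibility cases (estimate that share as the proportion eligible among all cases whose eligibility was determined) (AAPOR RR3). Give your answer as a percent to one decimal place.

Top: 1199
Determined eligible: 1199 + 163 + 258 + 852 + 91 = 2563
e = 2563 / (2563 + 1100) = 2563 / 3663 = 0.6997
e × U: 0.6997 × 276 = 193.12
Base: 2563 + 193.12 = 2756.12
RR3 = 1199 / 2756.12 = 0.4350

43.5%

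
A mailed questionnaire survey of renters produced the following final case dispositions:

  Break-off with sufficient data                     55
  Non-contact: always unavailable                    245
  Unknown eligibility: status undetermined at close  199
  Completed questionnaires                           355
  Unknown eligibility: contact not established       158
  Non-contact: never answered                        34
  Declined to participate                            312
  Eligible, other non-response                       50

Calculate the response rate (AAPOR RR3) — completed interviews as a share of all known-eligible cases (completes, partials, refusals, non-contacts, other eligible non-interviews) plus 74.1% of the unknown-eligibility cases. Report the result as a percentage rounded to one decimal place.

27.0%

No contact after all attempts = 34 + 245 = 279
Unknown if eligible = 158 + 199 = 357
Numerator = 355
Determined eligible = 355 + 55 + 312 + 279 + 50 = 1051
Eligible share of unknowns = 0.7410 × 357 = 264.54
Denom = 1051 + 264.54 = 1315.54
RR3 = 355 / 1315.54 = 0.2699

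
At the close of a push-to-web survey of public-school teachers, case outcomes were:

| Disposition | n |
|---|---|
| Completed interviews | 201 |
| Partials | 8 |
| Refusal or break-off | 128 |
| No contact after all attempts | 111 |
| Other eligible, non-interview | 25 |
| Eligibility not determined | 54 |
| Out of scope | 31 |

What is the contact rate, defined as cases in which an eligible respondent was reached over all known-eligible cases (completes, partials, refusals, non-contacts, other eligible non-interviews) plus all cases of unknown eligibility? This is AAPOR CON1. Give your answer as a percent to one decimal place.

Num = 201 + 8 + 128 + 25 = 362
Denominator = 201 + 8 + 128 + 111 + 25 + 54 = 527
CON1 = 362 / 527 = 0.6869

68.7%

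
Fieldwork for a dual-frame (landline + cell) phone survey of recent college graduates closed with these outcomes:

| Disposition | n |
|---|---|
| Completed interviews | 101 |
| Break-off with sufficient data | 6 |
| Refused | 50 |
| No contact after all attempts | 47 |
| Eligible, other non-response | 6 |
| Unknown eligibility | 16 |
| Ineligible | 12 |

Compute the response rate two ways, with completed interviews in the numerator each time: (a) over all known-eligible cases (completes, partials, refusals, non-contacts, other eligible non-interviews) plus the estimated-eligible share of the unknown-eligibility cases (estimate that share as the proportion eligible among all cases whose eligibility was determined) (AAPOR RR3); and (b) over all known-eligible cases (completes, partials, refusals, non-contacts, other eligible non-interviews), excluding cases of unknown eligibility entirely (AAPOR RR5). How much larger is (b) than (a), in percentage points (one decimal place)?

Top: 101
Eligible (known): 101 + 6 + 50 + 47 + 6 = 210
e = 210 / (210 + 12) = 210 / 222 = 0.9459
e × U: 0.9459 × 16 = 15.13
Denominator: 210 + 15.13 = 225.13
RR3 = 101 / 225.13 = 0.4486
Denominator: 101 + 6 + 50 + 47 + 6 = 210
RR5 = 101 / 210 = 0.4810
Difference = 48.10 − 44.86 = 3.24 percentage points

3.2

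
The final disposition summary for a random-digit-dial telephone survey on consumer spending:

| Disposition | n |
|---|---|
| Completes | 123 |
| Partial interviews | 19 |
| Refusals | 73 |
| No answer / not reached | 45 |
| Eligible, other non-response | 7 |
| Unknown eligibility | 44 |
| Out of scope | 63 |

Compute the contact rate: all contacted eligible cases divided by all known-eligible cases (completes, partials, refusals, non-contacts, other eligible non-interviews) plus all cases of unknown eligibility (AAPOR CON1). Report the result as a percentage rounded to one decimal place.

Num → 123 + 19 + 73 + 7 = 222
Denom → 123 + 19 + 73 + 45 + 7 + 44 = 311
CON1 = 222 / 311 = 0.7138

71.4%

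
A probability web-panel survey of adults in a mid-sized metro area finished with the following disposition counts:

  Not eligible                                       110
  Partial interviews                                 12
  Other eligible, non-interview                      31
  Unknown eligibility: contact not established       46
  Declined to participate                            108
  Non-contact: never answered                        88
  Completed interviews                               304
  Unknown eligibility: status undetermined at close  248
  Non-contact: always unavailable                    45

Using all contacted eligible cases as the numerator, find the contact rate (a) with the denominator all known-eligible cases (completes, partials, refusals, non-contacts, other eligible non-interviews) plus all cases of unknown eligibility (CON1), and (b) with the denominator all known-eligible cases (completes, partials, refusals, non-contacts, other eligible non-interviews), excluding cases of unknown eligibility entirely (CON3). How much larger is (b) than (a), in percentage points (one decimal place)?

No answer / not reached = 88 + 45 = 133
Undetermined eligibility = 46 + 248 = 294
Top: 304 + 12 + 108 + 31 = 455
Denominator: 304 + 12 + 108 + 133 + 31 + 294 = 882
CON1 = 455 / 882 = 0.5159
Denominator: 304 + 12 + 108 + 133 + 31 = 588
CON3 = 455 / 588 = 0.7738
Difference = 77.38 − 51.59 = 25.79 percentage points

25.8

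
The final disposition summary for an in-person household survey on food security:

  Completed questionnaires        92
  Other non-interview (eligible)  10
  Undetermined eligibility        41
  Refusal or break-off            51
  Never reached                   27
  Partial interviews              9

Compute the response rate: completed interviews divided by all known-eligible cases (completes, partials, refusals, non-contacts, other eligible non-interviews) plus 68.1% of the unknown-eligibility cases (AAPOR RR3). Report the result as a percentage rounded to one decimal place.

42.4%

Numerator → 92
Eligible (known) → 92 + 9 + 51 + 27 + 10 = 189
Eligible share of unknowns → 0.6810 × 41 = 27.92
Base → 189 + 27.92 = 216.92
RR3 = 92 / 216.92 = 0.4241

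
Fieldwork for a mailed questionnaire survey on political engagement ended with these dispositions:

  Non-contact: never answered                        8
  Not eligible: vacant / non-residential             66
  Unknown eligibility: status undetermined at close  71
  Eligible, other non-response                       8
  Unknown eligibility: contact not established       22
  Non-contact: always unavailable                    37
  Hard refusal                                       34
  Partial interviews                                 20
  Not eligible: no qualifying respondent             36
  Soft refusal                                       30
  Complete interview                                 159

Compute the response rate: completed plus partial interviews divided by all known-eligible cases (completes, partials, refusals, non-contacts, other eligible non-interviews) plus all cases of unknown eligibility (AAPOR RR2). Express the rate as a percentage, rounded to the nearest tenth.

Refusal or break-off = 34 + 30 = 64
No answer / not reached = 8 + 37 = 45
Unknown eligibility = 22 + 71 = 93
Screened out, ineligible = 36 + 66 = 102
Numerator = 159 + 20 = 179
Base = 159 + 20 + 64 + 45 + 8 + 93 = 389
RR2 = 179 / 389 = 0.4602

46.0%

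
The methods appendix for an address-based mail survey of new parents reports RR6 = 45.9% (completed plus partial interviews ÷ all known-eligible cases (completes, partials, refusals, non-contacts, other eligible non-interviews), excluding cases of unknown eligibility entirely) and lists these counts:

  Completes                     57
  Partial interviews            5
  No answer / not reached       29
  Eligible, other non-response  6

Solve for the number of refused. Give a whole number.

38

Top → 57 + 5 = 62
RR6 = 62 / D = 0.459
D = 62 / 0.459 = 135.1
Rest of base = 97
refused = 135.1 − 97 ≈ 38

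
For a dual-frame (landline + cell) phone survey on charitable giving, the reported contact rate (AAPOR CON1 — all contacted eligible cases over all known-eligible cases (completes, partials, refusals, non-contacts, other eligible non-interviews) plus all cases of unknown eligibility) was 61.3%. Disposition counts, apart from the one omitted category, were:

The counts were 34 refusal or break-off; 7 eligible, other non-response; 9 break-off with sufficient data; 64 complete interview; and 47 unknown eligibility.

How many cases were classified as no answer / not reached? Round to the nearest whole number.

25

Top = 64 + 9 + 34 + 7 = 114
CON1 = 114 / D = 0.613
D = 114 / 0.613 = 186.0
Other denominator terms total 161
no answer / not reached = 186.0 − 161 ≈ 25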